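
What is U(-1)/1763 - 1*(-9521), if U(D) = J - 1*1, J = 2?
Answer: 16785524/1763 ≈ 9521.0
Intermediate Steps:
U(D) = 1 (U(D) = 2 - 1*1 = 2 - 1 = 1)
U(-1)/1763 - 1*(-9521) = 1/1763 - 1*(-9521) = (1/1763)*1 + 9521 = 1/1763 + 9521 = 16785524/1763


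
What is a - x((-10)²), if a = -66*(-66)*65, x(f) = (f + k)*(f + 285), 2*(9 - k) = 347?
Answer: 615945/2 ≈ 3.0797e+5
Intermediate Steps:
k = -329/2 (k = 9 - ½*347 = 9 - 347/2 = -329/2 ≈ -164.50)
x(f) = (285 + f)*(-329/2 + f) (x(f) = (f - 329/2)*(f + 285) = (-329/2 + f)*(285 + f) = (285 + f)*(-329/2 + f))
a = 283140 (a = 4356*65 = 283140)
a - x((-10)²) = 283140 - (-93765/2 + ((-10)²)² + (241/2)*(-10)²) = 283140 - (-93765/2 + 100² + (241/2)*100) = 283140 - (-93765/2 + 10000 + 12050) = 283140 - 1*(-49665/2) = 283140 + 49665/2 = 615945/2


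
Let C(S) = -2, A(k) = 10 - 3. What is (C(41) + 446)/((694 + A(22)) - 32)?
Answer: 148/223 ≈ 0.66368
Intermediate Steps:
A(k) = 7
(C(41) + 446)/((694 + A(22)) - 32) = (-2 + 446)/((694 + 7) - 32) = 444/(701 - 32) = 444/669 = 444*(1/669) = 148/223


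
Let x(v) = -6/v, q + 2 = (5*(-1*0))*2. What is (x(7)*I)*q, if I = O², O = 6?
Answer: 432/7 ≈ 61.714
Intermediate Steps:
I = 36 (I = 6² = 36)
q = -2 (q = -2 + (5*(-1*0))*2 = -2 + (5*0)*2 = -2 + 0*2 = -2 + 0 = -2)
(x(7)*I)*q = (-6/7*36)*(-2) = (-6*⅐*36)*(-2) = -6/7*36*(-2) = -216/7*(-2) = 432/7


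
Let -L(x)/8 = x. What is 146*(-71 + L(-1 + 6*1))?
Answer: -16206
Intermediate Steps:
L(x) = -8*x
146*(-71 + L(-1 + 6*1)) = 146*(-71 - 8*(-1 + 6*1)) = 146*(-71 - 8*(-1 + 6)) = 146*(-71 - 8*5) = 146*(-71 - 40) = 146*(-111) = -16206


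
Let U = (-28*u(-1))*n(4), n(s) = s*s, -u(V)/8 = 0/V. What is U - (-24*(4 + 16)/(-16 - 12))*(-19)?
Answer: 2280/7 ≈ 325.71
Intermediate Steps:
u(V) = 0 (u(V) = -0/V = -8*0 = 0)
n(s) = s²
U = 0 (U = -28*0*4² = 0*16 = 0)
U - (-24*(4 + 16)/(-16 - 12))*(-19) = 0 - (-24*(4 + 16)/(-16 - 12))*(-19) = 0 - (-480/(-28))*(-19) = 0 - (-480*(-1)/28)*(-19) = 0 - (-24*(-5/7))*(-19) = 0 - 120*(-19)/7 = 0 - 1*(-2280/7) = 0 + 2280/7 = 2280/7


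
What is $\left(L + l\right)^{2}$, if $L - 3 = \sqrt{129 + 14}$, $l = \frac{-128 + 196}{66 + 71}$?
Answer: $\frac{2913408}{18769} + \frac{958 \sqrt{143}}{137} \approx 238.84$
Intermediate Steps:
$l = \frac{68}{137} \approx 0.49635$
$L = 3 + \sqrt{143}$ ($L = 3 + \sqrt{129 + 14} = 3 + \sqrt{143} \approx 14.958$)
$\left(L + l\right)^{2} = \left(\left(3 + \sqrt{143}\right) + \frac{68}{137}\right)^{2} = \left(\frac{479}{137} + \sqrt{143}\right)^{2}$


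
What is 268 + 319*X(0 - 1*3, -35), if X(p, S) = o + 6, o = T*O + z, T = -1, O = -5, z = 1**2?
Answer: 4096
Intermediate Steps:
z = 1
o = 6 (o = -1*(-5) + 1 = 5 + 1 = 6)
X(p, S) = 12 (X(p, S) = 6 + 6 = 12)
268 + 319*X(0 - 1*3, -35) = 268 + 319*12 = 268 + 3828 = 4096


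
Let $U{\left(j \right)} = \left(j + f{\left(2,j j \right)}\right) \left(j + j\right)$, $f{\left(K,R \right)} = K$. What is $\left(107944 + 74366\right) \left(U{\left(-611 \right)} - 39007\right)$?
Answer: $128563371210$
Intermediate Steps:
$U{\left(j \right)} = 2 j \left(2 + j\right)$ ($U{\left(j \right)} = \left(j + 2\right) \left(j + j\right) = \left(2 + j\right) 2 j = 2 j \left(2 + j\right)$)
$\left(107944 + 74366\right) \left(U{\left(-611 \right)} - 39007\right) = \left(107944 + 74366\right) \left(2 \left(-611\right) \left(2 - 611\right) - 39007\right) = 182310 \left(2 \left(-611\right) \left(-609\right) - 39007\right) = 182310 \left(744198 - 39007\right) = 182310 \cdot 705191 = 128563371210$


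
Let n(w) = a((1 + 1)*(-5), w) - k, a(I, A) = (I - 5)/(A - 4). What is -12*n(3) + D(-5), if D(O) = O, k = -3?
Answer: -221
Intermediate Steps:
a(I, A) = (-5 + I)/(-4 + A)
n(w) = 3 - 15/(-4 + w) (n(w) = (-5 + (1 + 1)*(-5))/(-4 + w) - 1*(-3) = (-5 + 2*(-5))/(-4 + w) + 3 = (-5 - 10)/(-4 + w) + 3 = -15/(-4 + w) + 3 = 3 - 15/(-4 + w))
-12*n(3) + D(-5) = -36*(-9 + 3)/(-4 + 3) - 5 = -36*(-6)/(-1) - 5 = -36*(-1)*(-6) - 5 = -12*18 - 5 = -216 - 5 = -221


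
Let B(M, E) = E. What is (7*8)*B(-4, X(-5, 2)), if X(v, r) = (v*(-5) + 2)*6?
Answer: 9072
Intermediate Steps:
X(v, r) = 12 - 30*v (X(v, r) = (-5*v + 2)*6 = (2 - 5*v)*6 = 12 - 30*v)
(7*8)*B(-4, X(-5, 2)) = (7*8)*(12 - 30*(-5)) = 56*(12 + 150) = 56*162 = 9072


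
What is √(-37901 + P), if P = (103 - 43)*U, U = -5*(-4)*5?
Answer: I*√31901 ≈ 178.61*I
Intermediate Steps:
U = 100 (U = 20*5 = 100)
P = 6000 (P = (103 - 43)*100 = 60*100 = 6000)
√(-37901 + P) = √(-37901 + 6000) = √(-31901) = I*√31901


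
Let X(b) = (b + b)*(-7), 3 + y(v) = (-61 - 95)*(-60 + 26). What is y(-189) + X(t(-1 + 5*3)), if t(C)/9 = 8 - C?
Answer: 6057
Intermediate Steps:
t(C) = 72 - 9*C (t(C) = 9*(8 - C) = 72 - 9*C)
y(v) = 5301 (y(v) = -3 + (-61 - 95)*(-60 + 26) = -3 - 156*(-34) = -3 + 5304 = 5301)
X(b) = -14*b (X(b) = (2*b)*(-7) = -14*b)
y(-189) + X(t(-1 + 5*3)) = 5301 - 14*(72 - 9*(-1 + 5*3)) = 5301 - 14*(72 - 9*(-1 + 15)) = 5301 - 14*(72 - 9*14) = 5301 - 14*(72 - 126) = 5301 - 14*(-54) = 5301 + 756 = 6057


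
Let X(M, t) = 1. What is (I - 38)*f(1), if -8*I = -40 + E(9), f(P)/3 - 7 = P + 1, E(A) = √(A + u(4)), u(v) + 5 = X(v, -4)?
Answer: -891 - 27*√5/8 ≈ -898.55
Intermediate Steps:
u(v) = -4 (u(v) = -5 + 1 = -4)
E(A) = √(-4 + A) (E(A) = √(A - 4) = √(-4 + A))
f(P) = 24 + 3*P (f(P) = 21 + 3*(P + 1) = 21 + 3*(1 + P) = 21 + (3 + 3*P) = 24 + 3*P)
I = 5 - √5/8 (I = -(-40 + √(-4 + 9))/8 = -(-40 + √5)/8 = 5 - √5/8 ≈ 4.7205)
(I - 38)*f(1) = ((5 - √5/8) - 38)*(24 + 3*1) = (-33 - √5/8)*(24 + 3) = (-33 - √5/8)*27 = -891 - 27*√5/8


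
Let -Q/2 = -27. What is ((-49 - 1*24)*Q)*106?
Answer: -417852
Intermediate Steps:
Q = 54 (Q = -2*(-27) = 54)
((-49 - 1*24)*Q)*106 = ((-49 - 1*24)*54)*106 = ((-49 - 24)*54)*106 = -73*54*106 = -3942*106 = -417852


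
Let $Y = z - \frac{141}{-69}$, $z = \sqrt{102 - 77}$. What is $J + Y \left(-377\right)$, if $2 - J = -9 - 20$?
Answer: $- \frac{60361}{23} \approx -2624.4$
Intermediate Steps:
$J = 31$ ($J = 2 - \left(-9 - 20\right) = 2 - -29 = 2 + 29 = 31$)
$z = 5$ ($z = \sqrt{25} = 5$)
$Y = \frac{162}{23}$ ($Y = 5 - \frac{141}{-69} = 5 - 141 \left(- \frac{1}{69}\right) = 5 - - \frac{47}{23} = 5 + \frac{47}{23} = \frac{162}{23} \approx 7.0435$)
$J + Y \left(-377\right) = 31 + \frac{162}{23} \left(-377\right) = 31 - \frac{61074}{23} = - \frac{60361}{23}$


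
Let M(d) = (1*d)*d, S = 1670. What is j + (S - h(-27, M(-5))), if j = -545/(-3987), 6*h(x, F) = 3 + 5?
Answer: 6653519/3987 ≈ 1668.8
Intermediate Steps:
M(d) = d**2 (M(d) = d*d = d**2)
h(x, F) = 4/3 (h(x, F) = (3 + 5)/6 = (1/6)*8 = 4/3)
j = 545/3987 (j = -545*(-1/3987) = 545/3987 ≈ 0.13669)
j + (S - h(-27, M(-5))) = 545/3987 + (1670 - 1*4/3) = 545/3987 + (1670 - 4/3) = 545/3987 + 5006/3 = 6653519/3987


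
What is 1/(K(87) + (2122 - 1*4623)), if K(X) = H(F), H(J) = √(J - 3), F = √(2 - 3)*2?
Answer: -1/(2501 - √(-3 + 2*I)) ≈ -0.00039993 - 2.9067e-7*I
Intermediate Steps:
F = 2*I (F = √(-1)*2 = I*2 = 2*I ≈ 2.0*I)
H(J) = √(-3 + J)
K(X) = √(-3 + 2*I)
1/(K(87) + (2122 - 1*4623)) = 1/(√(-3 + 2*I) + (2122 - 1*4623)) = 1/(√(-3 + 2*I) + (2122 - 4623)) = 1/(√(-3 + 2*I) - 2501) = 1/(-2501 + √(-3 + 2*I))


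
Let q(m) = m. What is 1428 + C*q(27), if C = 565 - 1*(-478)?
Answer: 29589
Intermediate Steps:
C = 1043 (C = 565 + 478 = 1043)
1428 + C*q(27) = 1428 + 1043*27 = 1428 + 28161 = 29589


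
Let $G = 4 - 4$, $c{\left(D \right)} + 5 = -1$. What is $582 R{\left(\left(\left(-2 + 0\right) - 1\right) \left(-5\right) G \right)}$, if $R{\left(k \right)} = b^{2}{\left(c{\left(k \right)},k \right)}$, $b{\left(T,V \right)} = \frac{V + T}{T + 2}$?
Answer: $\frac{2619}{2} \approx 1309.5$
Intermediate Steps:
$c{\left(D \right)} = -6$ ($c{\left(D \right)} = -5 - 1 = -6$)
$b{\left(T,V \right)} = \frac{T + V}{2 + T}$
$G = 0$ ($G = 4 - 4 = 0$)
$R{\left(k \right)} = \left(\frac{3}{2} - \frac{k}{4}\right)^{2}$ ($R{\left(k \right)} = \left(\frac{-6 + k}{2 - 6}\right)^{2} = \left(\frac{-6 + k}{-4}\right)^{2} = \left(- \frac{-6 + k}{4}\right)^{2} = \left(\frac{3}{2} - \frac{k}{4}\right)^{2}$)
$582 R{\left(\left(\left(-2 + 0\right) - 1\right) \left(-5\right) G \right)} = 582 \frac{\left(6 - \left(\left(-2 + 0\right) - 1\right) \left(-5\right) 0\right)^{2}}{16} = 582 \frac{\left(6 - \left(-2 - 1\right) \left(-5\right) 0\right)^{2}}{16} = 582 \frac{\left(6 - \left(-3\right) \left(-5\right) 0\right)^{2}}{16} = 582 \frac{\left(6 - 15 \cdot 0\right)^{2}}{16} = 582 \frac{\left(6 - 0\right)^{2}}{16} = 582 \frac{\left(6 + 0\right)^{2}}{16} = 582 \frac{6^{2}}{16} = 582 \cdot \frac{1}{16} \cdot 36 = 582 \cdot \frac{9}{4} = \frac{2619}{2}$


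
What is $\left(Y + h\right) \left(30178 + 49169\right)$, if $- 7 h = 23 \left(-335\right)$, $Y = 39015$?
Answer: $\frac{22281431070}{7} \approx 3.1831 \cdot 10^{9}$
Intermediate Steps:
$h = \frac{7705}{7}$ ($h = - \frac{23 \left(-335\right)}{7} = \left(- \frac{1}{7}\right) \left(-7705\right) = \frac{7705}{7} \approx 1100.7$)
$\left(Y + h\right) \left(30178 + 49169\right) = \left(39015 + \frac{7705}{7}\right) \left(30178 + 49169\right) = \frac{280810}{7} \cdot 79347 = \frac{22281431070}{7}$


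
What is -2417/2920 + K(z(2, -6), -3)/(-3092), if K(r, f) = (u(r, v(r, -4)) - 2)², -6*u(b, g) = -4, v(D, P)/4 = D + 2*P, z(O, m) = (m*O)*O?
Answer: -16826749/20314440 ≈ -0.82831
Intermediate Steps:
z(O, m) = m*O² (z(O, m) = (O*m)*O = m*O²)
v(D, P) = 4*D + 8*P (v(D, P) = 4*(D + 2*P) = 4*D + 8*P)
u(b, g) = ⅔ (u(b, g) = -⅙*(-4) = ⅔)
K(r, f) = 16/9 (K(r, f) = (⅔ - 2)² = (-4/3)² = 16/9)
-2417/2920 + K(z(2, -6), -3)/(-3092) = -2417/2920 + (16/9)/(-3092) = -2417*1/2920 + (16/9)*(-1/3092) = -2417/2920 - 4/6957 = -16826749/20314440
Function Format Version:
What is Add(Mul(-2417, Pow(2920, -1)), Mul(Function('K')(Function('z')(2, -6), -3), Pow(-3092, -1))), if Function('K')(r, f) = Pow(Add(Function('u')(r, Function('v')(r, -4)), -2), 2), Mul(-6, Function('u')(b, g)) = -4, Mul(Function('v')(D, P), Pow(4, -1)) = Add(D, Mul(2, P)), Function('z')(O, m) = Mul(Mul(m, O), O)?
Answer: Rational(-16826749, 20314440) ≈ -0.82831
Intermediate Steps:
Function('z')(O, m) = Mul(m, Pow(O, 2)) (Function('z')(O, m) = Mul(Mul(O, m), O) = Mul(m, Pow(O, 2)))
Function('v')(D, P) = Add(Mul(4, D), Mul(8, P)) (Function('v')(D, P) = Mul(4, Add(D, Mul(2, P))) = Add(Mul(4, D), Mul(8, P)))
Function('u')(b, g) = Rational(2, 3) (Function('u')(b, g) = Mul(Rational(-1, 6), -4) = Rational(2, 3))
Function('K')(r, f) = Rational(16, 9) (Function('K')(r, f) = Pow(Add(Rational(2, 3), -2), 2) = Pow(Rational(-4, 3), 2) = Rational(16, 9))
Add(Mul(-2417, Pow(2920, -1)), Mul(Function('K')(Function('z')(2, -6), -3), Pow(-3092, -1))) = Add(Mul(-2417, Pow(2920, -1)), Mul(Rational(16, 9), Pow(-3092, -1))) = Add(Mul(-2417, Rational(1, 2920)), Mul(Rational(16, 9), Rational(-1, 3092))) = Add(Rational(-2417, 2920), Rational(-4, 6957)) = Rational(-16826749, 20314440)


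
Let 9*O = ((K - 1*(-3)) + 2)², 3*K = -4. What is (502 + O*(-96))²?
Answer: 93741124/729 ≈ 1.2859e+5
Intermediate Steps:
K = -4/3 (K = (⅓)*(-4) = -4/3 ≈ -1.3333)
O = 121/81 (O = ((-4/3 - 1*(-3)) + 2)²/9 = ((-4/3 + 3) + 2)²/9 = (5/3 + 2)²/9 = (11/3)²/9 = (⅑)*(121/9) = 121/81 ≈ 1.4938)
(502 + O*(-96))² = (502 + (121/81)*(-96))² = (502 - 3872/27)² = (9682/27)² = 93741124/729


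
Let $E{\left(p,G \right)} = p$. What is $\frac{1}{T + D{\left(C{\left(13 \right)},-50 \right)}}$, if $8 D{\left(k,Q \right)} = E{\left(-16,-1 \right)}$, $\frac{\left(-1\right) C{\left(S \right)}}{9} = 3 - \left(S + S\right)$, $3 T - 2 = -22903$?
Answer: $- \frac{3}{22907} \approx -0.00013096$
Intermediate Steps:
$T = - \frac{22901}{3}$ ($T = \frac{2}{3} + \frac{1}{3} \left(-22903\right) = \frac{2}{3} - \frac{22903}{3} = - \frac{22901}{3} \approx -7633.7$)
$C{\left(S \right)} = -27 + 18 S$ ($C{\left(S \right)} = - 9 \left(3 - \left(S + S\right)\right) = - 9 \left(3 - 2 S\right) = -27 + 18 S$)
$D{\left(k,Q \right)} = -2$ ($D{\left(k,Q \right)} = \frac{1}{8} \left(-16\right) = -2$)
$\frac{1}{T + D{\left(C{\left(13 \right)},-50 \right)}} = \frac{1}{- \frac{22901}{3} - 2} = \frac{1}{- \frac{22907}{3}} = - \frac{3}{22907}$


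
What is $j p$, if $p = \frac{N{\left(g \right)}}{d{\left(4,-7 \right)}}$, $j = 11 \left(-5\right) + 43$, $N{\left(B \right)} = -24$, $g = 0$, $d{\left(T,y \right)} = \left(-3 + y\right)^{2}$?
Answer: $\frac{72}{25} \approx 2.88$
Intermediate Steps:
$j = -12$ ($j = -55 + 43 = -12$)
$p = - \frac{6}{25}$ ($p = - \frac{24}{\left(-3 - 7\right)^{2}} = - \frac{24}{\left(-10\right)^{2}} = - \frac{24}{100} = \left(-24\right) \frac{1}{100} = - \frac{6}{25} \approx -0.24$)
$j p = \left(-12\right) \left(- \frac{6}{25}\right) = \frac{72}{25}$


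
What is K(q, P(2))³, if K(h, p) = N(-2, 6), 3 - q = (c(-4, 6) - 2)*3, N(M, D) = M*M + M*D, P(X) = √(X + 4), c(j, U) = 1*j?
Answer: -512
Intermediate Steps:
c(j, U) = j
P(X) = √(4 + X)
N(M, D) = M² + D*M
q = 21 (q = 3 - (-4 - 2)*3 = 3 - (-6)*3 = 3 - 1*(-18) = 3 + 18 = 21)
K(h, p) = -8 (K(h, p) = -2*(6 - 2) = -2*4 = -8)
K(q, P(2))³ = (-8)³ = -512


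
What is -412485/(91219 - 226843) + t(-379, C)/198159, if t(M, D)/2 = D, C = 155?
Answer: 27259886185/8958372072 ≈ 3.0429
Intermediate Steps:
t(M, D) = 2*D
-412485/(91219 - 226843) + t(-379, C)/198159 = -412485/(91219 - 226843) + (2*155)/198159 = -412485/(-135624) + 310*(1/198159) = -412485*(-1/135624) + 310/198159 = 137495/45208 + 310/198159 = 27259886185/8958372072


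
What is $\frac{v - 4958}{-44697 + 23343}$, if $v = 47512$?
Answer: $- \frac{21277}{10677} \approx -1.9928$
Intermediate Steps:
$\frac{v - 4958}{-44697 + 23343} = \frac{47512 - 4958}{-44697 + 23343} = \frac{42554}{-21354} = 42554 \left(- \frac{1}{21354}\right) = - \frac{21277}{10677}$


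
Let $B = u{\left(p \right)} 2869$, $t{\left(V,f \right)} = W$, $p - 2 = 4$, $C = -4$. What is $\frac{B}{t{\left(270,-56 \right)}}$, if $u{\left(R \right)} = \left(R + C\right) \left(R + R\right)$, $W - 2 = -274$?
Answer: $- \frac{8607}{34} \approx -253.15$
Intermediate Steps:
$W = -272$ ($W = 2 - 274 = -272$)
$p = 6$ ($p = 2 + 4 = 6$)
$t{\left(V,f \right)} = -272$
$u{\left(R \right)} = 2 R \left(-4 + R\right)$ ($u{\left(R \right)} = \left(R - 4\right) \left(R + R\right) = \left(-4 + R\right) 2 R = 2 R \left(-4 + R\right)$)
$B = 68856$ ($B = 2 \cdot 6 \left(-4 + 6\right) 2869 = 2 \cdot 6 \cdot 2 \cdot 2869 = 24 \cdot 2869 = 68856$)
$\frac{B}{t{\left(270,-56 \right)}} = \frac{68856}{-272} = 68856 \left(- \frac{1}{272}\right) = - \frac{8607}{34}$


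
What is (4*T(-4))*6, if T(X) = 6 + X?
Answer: 48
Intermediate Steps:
(4*T(-4))*6 = (4*(6 - 4))*6 = (4*2)*6 = 8*6 = 48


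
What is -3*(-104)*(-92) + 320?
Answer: -28384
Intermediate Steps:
-3*(-104)*(-92) + 320 = 312*(-92) + 320 = -28704 + 320 = -28384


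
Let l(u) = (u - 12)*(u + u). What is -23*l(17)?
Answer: -3910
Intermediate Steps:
l(u) = 2*u*(-12 + u) (l(u) = (-12 + u)*(2*u) = 2*u*(-12 + u))
-23*l(17) = -46*17*(-12 + 17) = -46*17*5 = -23*170 = -3910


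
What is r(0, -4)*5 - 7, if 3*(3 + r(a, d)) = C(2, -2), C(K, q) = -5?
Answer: -91/3 ≈ -30.333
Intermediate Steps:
r(a, d) = -14/3 (r(a, d) = -3 + (1/3)*(-5) = -3 - 5/3 = -14/3)
r(0, -4)*5 - 7 = -14/3*5 - 7 = -70/3 - 7 = -91/3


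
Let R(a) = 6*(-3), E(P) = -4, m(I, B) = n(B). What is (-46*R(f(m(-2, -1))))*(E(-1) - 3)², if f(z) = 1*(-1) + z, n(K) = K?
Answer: 40572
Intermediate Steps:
m(I, B) = B
f(z) = -1 + z
R(a) = -18
(-46*R(f(m(-2, -1))))*(E(-1) - 3)² = (-46*(-18))*(-4 - 3)² = 828*(-7)² = 828*49 = 40572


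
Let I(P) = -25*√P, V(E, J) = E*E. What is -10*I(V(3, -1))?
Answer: 750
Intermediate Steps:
V(E, J) = E²
-10*I(V(3, -1)) = -(-250)*√(3²) = -(-250)*√9 = -(-250)*3 = -10*(-75) = 750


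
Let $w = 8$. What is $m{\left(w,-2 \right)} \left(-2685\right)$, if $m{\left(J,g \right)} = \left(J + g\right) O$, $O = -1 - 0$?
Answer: $16110$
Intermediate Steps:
$O = -1$ ($O = -1 + 0 = -1$)
$m{\left(J,g \right)} = - J - g$ ($m{\left(J,g \right)} = \left(J + g\right) \left(-1\right) = - J - g$)
$m{\left(w,-2 \right)} \left(-2685\right) = \left(\left(-1\right) 8 - -2\right) \left(-2685\right) = \left(-8 + 2\right) \left(-2685\right) = \left(-6\right) \left(-2685\right) = 16110$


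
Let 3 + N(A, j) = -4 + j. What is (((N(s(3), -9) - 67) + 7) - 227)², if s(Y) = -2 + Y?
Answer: 91809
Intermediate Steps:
N(A, j) = -7 + j (N(A, j) = -3 + (-4 + j) = -7 + j)
(((N(s(3), -9) - 67) + 7) - 227)² = ((((-7 - 9) - 67) + 7) - 227)² = (((-16 - 67) + 7) - 227)² = ((-83 + 7) - 227)² = (-76 - 227)² = (-303)² = 91809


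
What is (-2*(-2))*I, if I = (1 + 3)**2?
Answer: 64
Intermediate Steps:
I = 16 (I = 4**2 = 16)
(-2*(-2))*I = -2*(-2)*16 = 4*16 = 64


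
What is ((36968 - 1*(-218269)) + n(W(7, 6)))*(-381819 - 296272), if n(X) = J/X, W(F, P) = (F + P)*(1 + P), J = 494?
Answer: -1211543155427/7 ≈ -1.7308e+11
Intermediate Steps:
W(F, P) = (1 + P)*(F + P)
n(X) = 494/X
((36968 - 1*(-218269)) + n(W(7, 6)))*(-381819 - 296272) = ((36968 - 1*(-218269)) + 494/(7 + 6 + 6**2 + 7*6))*(-381819 - 296272) = ((36968 + 218269) + 494/(7 + 6 + 36 + 42))*(-678091) = (255237 + 494/91)*(-678091) = (255237 + 494*(1/91))*(-678091) = (255237 + 38/7)*(-678091) = (1786697/7)*(-678091) = -1211543155427/7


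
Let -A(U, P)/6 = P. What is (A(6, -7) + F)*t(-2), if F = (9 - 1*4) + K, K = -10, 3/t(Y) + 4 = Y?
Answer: -37/2 ≈ -18.500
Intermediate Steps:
t(Y) = 3/(-4 + Y)
A(U, P) = -6*P
F = -5 (F = (9 - 1*4) - 10 = (9 - 4) - 10 = 5 - 10 = -5)
(A(6, -7) + F)*t(-2) = (-6*(-7) - 5)*(3/(-4 - 2)) = (42 - 5)*(3/(-6)) = 37*(3*(-⅙)) = 37*(-½) = -37/2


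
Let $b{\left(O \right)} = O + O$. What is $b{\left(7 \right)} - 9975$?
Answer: $-9961$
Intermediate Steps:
$b{\left(O \right)} = 2 O$
$b{\left(7 \right)} - 9975 = 2 \cdot 7 - 9975 = 14 - 9975 = -9961$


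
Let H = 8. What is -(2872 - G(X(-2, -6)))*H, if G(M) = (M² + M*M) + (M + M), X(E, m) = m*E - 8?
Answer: -22656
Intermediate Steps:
X(E, m) = -8 + E*m (X(E, m) = E*m - 8 = -8 + E*m)
G(M) = 2*M + 2*M² (G(M) = (M² + M²) + 2*M = 2*M² + 2*M = 2*M + 2*M²)
-(2872 - G(X(-2, -6)))*H = -(2872 - 2*(-8 - 2*(-6))*(1 + (-8 - 2*(-6))))*8 = -(2872 - 2*(-8 + 12)*(1 + (-8 + 12)))*8 = -(2872 - 2*4*(1 + 4))*8 = -(2872 - 2*4*5)*8 = -(2872 - 1*40)*8 = -(2872 - 40)*8 = -2832*8 = -1*22656 = -22656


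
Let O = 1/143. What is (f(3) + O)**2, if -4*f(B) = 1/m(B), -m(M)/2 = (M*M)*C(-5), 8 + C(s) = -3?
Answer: 3481/106007616 ≈ 3.2837e-5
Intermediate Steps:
O = 1/143 ≈ 0.0069930
C(s) = -11 (C(s) = -8 - 3 = -11)
m(M) = 22*M**2 (m(M) = -2*M*M*(-11) = -2*M**2*(-11) = -(-22)*M**2 = 22*M**2)
f(B) = -1/(88*B**2) (f(B) = -1/(22*B**2)/4 = -1/(88*B**2))
(f(3) + O)**2 = (-1/88/3**2 + 1/143)**2 = (-1/88*1/9 + 1/143)**2 = (-1/792 + 1/143)**2 = (59/10296)**2 = 3481/106007616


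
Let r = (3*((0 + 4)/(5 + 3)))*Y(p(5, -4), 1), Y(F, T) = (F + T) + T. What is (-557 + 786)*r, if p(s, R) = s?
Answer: 4809/2 ≈ 2404.5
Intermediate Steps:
Y(F, T) = F + 2*T
r = 21/2 (r = (3*((0 + 4)/(5 + 3)))*(5 + 2*1) = (3*(4/8))*(5 + 2) = (3*(4*(⅛)))*7 = (3*(½))*7 = (3/2)*7 = 21/2 ≈ 10.500)
(-557 + 786)*r = (-557 + 786)*(21/2) = 229*(21/2) = 4809/2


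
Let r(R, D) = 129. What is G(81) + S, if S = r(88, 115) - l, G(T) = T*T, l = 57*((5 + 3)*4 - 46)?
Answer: 7488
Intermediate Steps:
l = -798 (l = 57*(8*4 - 46) = 57*(32 - 46) = 57*(-14) = -798)
G(T) = T**2
S = 927 (S = 129 - 1*(-798) = 129 + 798 = 927)
G(81) + S = 81**2 + 927 = 6561 + 927 = 7488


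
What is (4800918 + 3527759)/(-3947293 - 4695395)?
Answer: -8328677/8642688 ≈ -0.96367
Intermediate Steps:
(4800918 + 3527759)/(-3947293 - 4695395) = 8328677/(-8642688) = 8328677*(-1/8642688) = -8328677/8642688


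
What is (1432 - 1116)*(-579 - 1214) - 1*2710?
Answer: -569298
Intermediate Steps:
(1432 - 1116)*(-579 - 1214) - 1*2710 = 316*(-1793) - 2710 = -566588 - 2710 = -569298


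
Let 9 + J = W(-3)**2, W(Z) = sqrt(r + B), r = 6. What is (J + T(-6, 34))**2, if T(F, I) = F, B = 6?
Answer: 9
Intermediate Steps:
W(Z) = 2*sqrt(3) (W(Z) = sqrt(6 + 6) = sqrt(12) = 2*sqrt(3))
J = 3 (J = -9 + (2*sqrt(3))**2 = -9 + 12 = 3)
(J + T(-6, 34))**2 = (3 - 6)**2 = (-3)**2 = 9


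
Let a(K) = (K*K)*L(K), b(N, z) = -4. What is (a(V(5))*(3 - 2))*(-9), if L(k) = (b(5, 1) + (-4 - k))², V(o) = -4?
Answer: -2304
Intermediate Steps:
L(k) = (-8 - k)² (L(k) = (-4 + (-4 - k))² = (-8 - k)²)
a(K) = K²*(8 + K)² (a(K) = (K*K)*(8 + K)² = K²*(8 + K)²)
(a(V(5))*(3 - 2))*(-9) = (((-4)²*(8 - 4)²)*(3 - 2))*(-9) = ((16*4²)*1)*(-9) = ((16*16)*1)*(-9) = (256*1)*(-9) = 256*(-9) = -2304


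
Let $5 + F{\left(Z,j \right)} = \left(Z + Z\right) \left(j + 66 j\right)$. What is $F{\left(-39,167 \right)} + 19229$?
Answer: $-853518$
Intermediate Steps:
$F{\left(Z,j \right)} = -5 + 134 Z j$ ($F{\left(Z,j \right)} = -5 + \left(Z + Z\right) \left(j + 66 j\right) = -5 + 2 Z 67 j = -5 + 134 Z j$)
$F{\left(-39,167 \right)} + 19229 = \left(-5 + 134 \left(-39\right) 167\right) + 19229 = \left(-5 - 872742\right) + 19229 = -872747 + 19229 = -853518$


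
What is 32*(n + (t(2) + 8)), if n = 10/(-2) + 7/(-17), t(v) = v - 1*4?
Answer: 320/17 ≈ 18.824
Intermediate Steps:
t(v) = -4 + v (t(v) = v - 4 = -4 + v)
n = -92/17 (n = 10*(-½) + 7*(-1/17) = -5 - 7/17 = -92/17 ≈ -5.4118)
32*(n + (t(2) + 8)) = 32*(-92/17 + ((-4 + 2) + 8)) = 32*(-92/17 + (-2 + 8)) = 32*(-92/17 + 6) = 32*(10/17) = 320/17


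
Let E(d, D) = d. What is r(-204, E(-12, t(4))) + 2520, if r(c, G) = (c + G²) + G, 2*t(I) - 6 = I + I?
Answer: 2448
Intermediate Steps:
t(I) = 3 + I (t(I) = 3 + (I + I)/2 = 3 + (2*I)/2 = 3 + I)
r(c, G) = G + c + G²
r(-204, E(-12, t(4))) + 2520 = (-12 - 204 + (-12)²) + 2520 = (-12 - 204 + 144) + 2520 = -72 + 2520 = 2448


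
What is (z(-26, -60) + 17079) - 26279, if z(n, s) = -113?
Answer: -9313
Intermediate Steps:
(z(-26, -60) + 17079) - 26279 = (-113 + 17079) - 26279 = 16966 - 26279 = -9313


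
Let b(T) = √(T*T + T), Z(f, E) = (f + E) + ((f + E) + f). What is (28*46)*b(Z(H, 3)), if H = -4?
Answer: 1288*√30 ≈ 7054.7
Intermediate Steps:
Z(f, E) = 2*E + 3*f (Z(f, E) = (E + f) + ((E + f) + f) = (E + f) + (E + 2*f) = 2*E + 3*f)
b(T) = √(T + T²) (b(T) = √(T² + T) = √(T + T²))
(28*46)*b(Z(H, 3)) = (28*46)*√((2*3 + 3*(-4))*(1 + (2*3 + 3*(-4)))) = 1288*√((6 - 12)*(1 + (6 - 12))) = 1288*√(-6*(1 - 6)) = 1288*√(-6*(-5)) = 1288*√30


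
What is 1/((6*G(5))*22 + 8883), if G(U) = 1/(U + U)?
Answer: 5/44481 ≈ 0.00011241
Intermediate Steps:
G(U) = 1/(2*U)
1/((6*G(5))*22 + 8883) = 1/((6*((1/2)/5))*22 + 8883) = 1/((6*((1/2)*(1/5)))*22 + 8883) = 1/((6*(1/10))*22 + 8883) = 1/((3/5)*22 + 8883) = 1/(66/5 + 8883) = 1/(44481/5) = 5/44481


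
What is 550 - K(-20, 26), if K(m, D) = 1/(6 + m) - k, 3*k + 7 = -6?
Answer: 22921/42 ≈ 545.74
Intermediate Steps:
k = -13/3 (k = -7/3 + (1/3)*(-6) = -7/3 - 2 = -13/3 ≈ -4.3333)
K(m, D) = 13/3 + 1/(6 + m) (K(m, D) = 1/(6 + m) - 1*(-13/3) = 1/(6 + m) + 13/3 = 13/3 + 1/(6 + m))
550 - K(-20, 26) = 550 - (81 + 13*(-20))/(3*(6 - 20)) = 550 - (81 - 260)/(3*(-14)) = 550 - (-1)*(-179)/(3*14) = 550 - 1*179/42 = 550 - 179/42 = 22921/42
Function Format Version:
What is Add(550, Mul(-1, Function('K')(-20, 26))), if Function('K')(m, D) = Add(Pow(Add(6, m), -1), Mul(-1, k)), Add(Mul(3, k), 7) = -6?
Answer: Rational(22921, 42) ≈ 545.74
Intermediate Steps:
k = Rational(-13, 3) (k = Add(Rational(-7, 3), Mul(Rational(1, 3), -6)) = Add(Rational(-7, 3), -2) = Rational(-13, 3) ≈ -4.3333)
Function('K')(m, D) = Add(Rational(13, 3), Pow(Add(6, m), -1)) (Function('K')(m, D) = Add(Pow(Add(6, m), -1), Mul(-1, Rational(-13, 3))) = Add(Pow(Add(6, m), -1), Rational(13, 3)) = Add(Rational(13, 3), Pow(Add(6, m), -1)))
Add(550, Mul(-1, Function('K')(-20, 26))) = Add(550, Mul(-1, Mul(Rational(1, 3), Pow(Add(6, -20), -1), Add(81, Mul(13, -20))))) = Add(550, Mul(-1, Mul(Rational(1, 3), Pow(-14, -1), Add(81, -260)))) = Add(550, Mul(-1, Mul(Rational(1, 3), Rational(-1, 14), -179))) = Add(550, Mul(-1, Rational(179, 42))) = Add(550, Rational(-179, 42)) = Rational(22921, 42)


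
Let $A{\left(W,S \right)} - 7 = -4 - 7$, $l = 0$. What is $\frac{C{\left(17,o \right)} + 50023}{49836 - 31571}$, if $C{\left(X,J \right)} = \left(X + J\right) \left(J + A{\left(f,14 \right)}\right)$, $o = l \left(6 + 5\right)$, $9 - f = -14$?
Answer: $\frac{9991}{3653} \approx 2.735$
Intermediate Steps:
$f = 23$ ($f = 9 - -14 = 9 + 14 = 23$)
$A{\left(W,S \right)} = -4$ ($A{\left(W,S \right)} = 7 - 11 = -4$)
$o = 0$ ($o = 0 \left(6 + 5\right) = 0 \cdot 11 = 0$)
$C{\left(X,J \right)} = \left(-4 + J\right) \left(J + X\right)$ ($C{\left(X,J \right)} = \left(X + J\right) \left(J - 4\right) = \left(J + X\right) \left(-4 + J\right) = \left(-4 + J\right) \left(J + X\right)$)
$\frac{C{\left(17,o \right)} + 50023}{49836 - 31571} = \frac{\left(0^{2} - 0 - 68 + 0 \cdot 17\right) + 50023}{49836 - 31571} = \frac{\left(0 + 0 - 68 + 0\right) + 50023}{18265} = \left(-68 + 50023\right) \frac{1}{18265} = 49955 \cdot \frac{1}{18265} = \frac{9991}{3653}$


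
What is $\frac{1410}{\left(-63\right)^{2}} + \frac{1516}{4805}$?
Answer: $\frac{4264018}{6357015} \approx 0.67076$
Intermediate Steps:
$\frac{1410}{\left(-63\right)^{2}} + \frac{1516}{4805} = \frac{1410}{3969} + 1516 \cdot \frac{1}{4805} = 1410 \cdot \frac{1}{3969} + \frac{1516}{4805} = \frac{470}{1323} + \frac{1516}{4805} = \frac{4264018}{6357015}$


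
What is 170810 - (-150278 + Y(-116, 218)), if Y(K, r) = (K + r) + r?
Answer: 320768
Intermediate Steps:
Y(K, r) = K + 2*r
170810 - (-150278 + Y(-116, 218)) = 170810 - (-150278 + (-116 + 2*218)) = 170810 - (-150278 + (-116 + 436)) = 170810 - (-150278 + 320) = 170810 - 1*(-149958) = 170810 + 149958 = 320768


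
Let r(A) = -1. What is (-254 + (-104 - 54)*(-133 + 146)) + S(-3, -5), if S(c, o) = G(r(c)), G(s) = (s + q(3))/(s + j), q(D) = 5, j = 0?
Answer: -2312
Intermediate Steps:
G(s) = (5 + s)/s (G(s) = (s + 5)/(s + 0) = (5 + s)/s)
S(c, o) = -4 (S(c, o) = (5 - 1)/(-1) = -1*4 = -4)
(-254 + (-104 - 54)*(-133 + 146)) + S(-3, -5) = (-254 + (-104 - 54)*(-133 + 146)) - 4 = (-254 - 158*13) - 4 = (-254 - 2054) - 4 = -2308 - 4 = -2312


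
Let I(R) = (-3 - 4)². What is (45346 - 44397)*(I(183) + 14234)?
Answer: 13554567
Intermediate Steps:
I(R) = 49 (I(R) = (-7)² = 49)
(45346 - 44397)*(I(183) + 14234) = (45346 - 44397)*(49 + 14234) = 949*14283 = 13554567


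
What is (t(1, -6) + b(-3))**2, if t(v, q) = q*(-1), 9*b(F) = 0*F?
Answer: 36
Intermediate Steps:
b(F) = 0 (b(F) = (0*F)/9 = (1/9)*0 = 0)
t(v, q) = -q
(t(1, -6) + b(-3))**2 = (-1*(-6) + 0)**2 = (6 + 0)**2 = 6**2 = 36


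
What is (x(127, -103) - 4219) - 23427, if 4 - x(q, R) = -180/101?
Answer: -2791662/101 ≈ -27640.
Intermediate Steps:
x(q, R) = 584/101 (x(q, R) = 4 - (-180)/101 = 4 - 1*(-180/101) = 4 + 180/101 = 584/101)
(x(127, -103) - 4219) - 23427 = (584/101 - 4219) - 23427 = -425535/101 - 23427 = -2791662/101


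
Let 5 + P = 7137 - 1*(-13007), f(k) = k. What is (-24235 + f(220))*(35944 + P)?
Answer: -1346833245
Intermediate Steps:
P = 20139 (P = -5 + (7137 - 1*(-13007)) = -5 + (7137 + 13007) = -5 + 20144 = 20139)
(-24235 + f(220))*(35944 + P) = (-24235 + 220)*(35944 + 20139) = -24015*56083 = -1346833245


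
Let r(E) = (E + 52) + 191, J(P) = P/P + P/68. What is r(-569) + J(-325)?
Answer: -22425/68 ≈ -329.78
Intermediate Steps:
J(P) = 1 + P/68 (J(P) = 1 + P*(1/68) = 1 + P/68)
r(E) = 243 + E (r(E) = (52 + E) + 191 = 243 + E)
r(-569) + J(-325) = (243 - 569) + (1 + (1/68)*(-325)) = -326 + (1 - 325/68) = -326 - 257/68 = -22425/68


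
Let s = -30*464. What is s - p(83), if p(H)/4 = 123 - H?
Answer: -14080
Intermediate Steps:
p(H) = 492 - 4*H (p(H) = 4*(123 - H) = 492 - 4*H)
s = -13920
s - p(83) = -13920 - (492 - 4*83) = -13920 - (492 - 332) = -13920 - 1*160 = -13920 - 160 = -14080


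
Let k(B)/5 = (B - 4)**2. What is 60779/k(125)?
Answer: 60779/73205 ≈ 0.83026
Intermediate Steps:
k(B) = 5*(-4 + B)**2 (k(B) = 5*(B - 4)**2 = 5*(-4 + B)**2)
60779/k(125) = 60779/((5*(-4 + 125)**2)) = 60779/((5*121**2)) = 60779/((5*14641)) = 60779/73205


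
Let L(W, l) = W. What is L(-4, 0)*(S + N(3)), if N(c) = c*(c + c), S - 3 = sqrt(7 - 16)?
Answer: -84 - 12*I ≈ -84.0 - 12.0*I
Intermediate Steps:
S = 3 + 3*I (S = 3 + sqrt(7 - 16) = 3 + sqrt(-9) = 3 + 3*I ≈ 3.0 + 3.0*I)
N(c) = 2*c**2 (N(c) = c*(2*c) = 2*c**2)
L(-4, 0)*(S + N(3)) = -4*((3 + 3*I) + 2*3**2) = -4*((3 + 3*I) + 2*9) = -4*((3 + 3*I) + 18) = -4*(21 + 3*I) = -84 - 12*I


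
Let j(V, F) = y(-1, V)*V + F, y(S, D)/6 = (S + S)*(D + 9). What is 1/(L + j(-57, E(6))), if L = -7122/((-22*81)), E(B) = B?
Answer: -297/9748135 ≈ -3.0467e-5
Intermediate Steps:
y(S, D) = 12*S*(9 + D) (y(S, D) = 6*((S + S)*(D + 9)) = 6*((2*S)*(9 + D)) = 6*(2*S*(9 + D)) = 12*S*(9 + D))
j(V, F) = F + V*(-108 - 12*V) (j(V, F) = (12*(-1)*(9 + V))*V + F = (-108 - 12*V)*V + F = V*(-108 - 12*V) + F = F + V*(-108 - 12*V))
L = 1187/297 (L = -7122/(-1782) = -7122*(-1/1782) = 1187/297 ≈ 3.9966)
1/(L + j(-57, E(6))) = 1/(1187/297 + (6 - 12*(-57)*(9 - 57))) = 1/(1187/297 + (6 - 12*(-57)*(-48))) = 1/(1187/297 + (6 - 32832)) = 1/(1187/297 - 32826) = 1/(-9748135/297) = -297/9748135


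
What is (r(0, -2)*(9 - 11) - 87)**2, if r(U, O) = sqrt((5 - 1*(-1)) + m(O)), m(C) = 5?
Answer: 7613 + 348*sqrt(11) ≈ 8767.2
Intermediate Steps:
r(U, O) = sqrt(11) (r(U, O) = sqrt((5 - 1*(-1)) + 5) = sqrt((5 + 1) + 5) = sqrt(6 + 5) = sqrt(11))
(r(0, -2)*(9 - 11) - 87)**2 = (sqrt(11)*(9 - 11) - 87)**2 = (sqrt(11)*(-2) - 87)**2 = (-2*sqrt(11) - 87)**2 = (-87 - 2*sqrt(11))**2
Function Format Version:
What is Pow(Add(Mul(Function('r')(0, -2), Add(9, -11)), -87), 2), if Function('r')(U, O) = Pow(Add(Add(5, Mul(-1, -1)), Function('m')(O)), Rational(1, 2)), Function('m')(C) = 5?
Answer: Add(7613, Mul(348, Pow(11, Rational(1, 2)))) ≈ 8767.2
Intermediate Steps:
Function('r')(U, O) = Pow(11, Rational(1, 2)) (Function('r')(U, O) = Pow(Add(Add(5, Mul(-1, -1)), 5), Rational(1, 2)) = Pow(Add(Add(5, 1), 5), Rational(1, 2)) = Pow(Add(6, 5), Rational(1, 2)) = Pow(11, Rational(1, 2)))
Pow(Add(Mul(Function('r')(0, -2), Add(9, -11)), -87), 2) = Pow(Add(Mul(Pow(11, Rational(1, 2)), Add(9, -11)), -87), 2) = Pow(Add(Mul(Pow(11, Rational(1, 2)), -2), -87), 2) = Pow(Add(Mul(-2, Pow(11, Rational(1, 2))), -87), 2) = Pow(Add(-87, Mul(-2, Pow(11, Rational(1, 2)))), 2)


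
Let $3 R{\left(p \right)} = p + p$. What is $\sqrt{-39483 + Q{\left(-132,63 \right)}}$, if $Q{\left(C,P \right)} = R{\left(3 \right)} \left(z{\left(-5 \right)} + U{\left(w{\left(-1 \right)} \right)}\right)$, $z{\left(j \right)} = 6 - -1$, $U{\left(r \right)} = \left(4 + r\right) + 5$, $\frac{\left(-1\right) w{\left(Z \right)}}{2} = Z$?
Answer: $9 i \sqrt{487} \approx 198.61 i$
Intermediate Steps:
$R{\left(p \right)} = \frac{2 p}{3}$ ($R{\left(p \right)} = \frac{p + p}{3} = \frac{2 p}{3}$)
$w{\left(Z \right)} = - 2 Z$
$U{\left(r \right)} = 9 + r$
$z{\left(j \right)} = 7$ ($z{\left(j \right)} = 6 + 1 = 7$)
$Q{\left(C,P \right)} = 36$ ($Q{\left(C,P \right)} = \frac{2}{3} \cdot 3 \left(7 + \left(9 - -2\right)\right) = 2 \left(7 + \left(9 + 2\right)\right) = 2 \left(7 + 11\right) = 2 \cdot 18 = 36$)
$\sqrt{-39483 + Q{\left(-132,63 \right)}} = \sqrt{-39483 + 36} = \sqrt{-39447} = 9 i \sqrt{487}$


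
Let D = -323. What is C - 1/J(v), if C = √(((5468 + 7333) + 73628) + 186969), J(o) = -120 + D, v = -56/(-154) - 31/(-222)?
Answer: 1/443 + √273398 ≈ 522.88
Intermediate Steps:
v = 1229/2442 (v = -56*(-1/154) - 31*(-1/222) = 4/11 + 31/222 = 1229/2442 ≈ 0.50328)
J(o) = -443 (J(o) = -120 - 323 = -443)
C = √273398 (C = √((12801 + 73628) + 186969) = √(86429 + 186969) = √273398 ≈ 522.88)
C - 1/J(v) = √273398 - 1/(-443) = √273398 - 1*(-1/443) = √273398 + 1/443 = 1/443 + √273398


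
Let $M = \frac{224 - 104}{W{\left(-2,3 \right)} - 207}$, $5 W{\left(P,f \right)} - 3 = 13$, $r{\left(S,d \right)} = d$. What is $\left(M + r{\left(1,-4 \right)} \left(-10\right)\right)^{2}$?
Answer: $\frac{1612825600}{1038361} \approx 1553.2$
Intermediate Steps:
$W{\left(P,f \right)} = \frac{16}{5}$ ($W{\left(P,f \right)} = \frac{3}{5} + \frac{1}{5} \cdot 13 = \frac{3}{5} + \frac{13}{5} = \frac{16}{5}$)
$M = - \frac{600}{1019}$ ($M = \frac{224 - 104}{\frac{16}{5} - 207} = \frac{120}{\frac{16}{5} - 207} = \frac{120}{- \frac{1019}{5}} = 120 \left(- \frac{5}{1019}\right) = - \frac{600}{1019} \approx -0.58881$)
$\left(M + r{\left(1,-4 \right)} \left(-10\right)\right)^{2} = \left(- \frac{600}{1019} - -40\right)^{2} = \left(- \frac{600}{1019} + 40\right)^{2} = \left(\frac{40160}{1019}\right)^{2} = \frac{1612825600}{1038361}$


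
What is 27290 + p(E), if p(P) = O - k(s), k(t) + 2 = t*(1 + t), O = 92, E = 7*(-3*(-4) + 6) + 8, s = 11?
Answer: 27252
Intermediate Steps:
E = 134 (E = 7*(12 + 6) + 8 = 7*18 + 8 = 126 + 8 = 134)
k(t) = -2 + t*(1 + t)
p(P) = -38 (p(P) = 92 - (-2 + 11 + 11**2) = 92 - (-2 + 11 + 121) = 92 - 1*130 = 92 - 130 = -38)
27290 + p(E) = 27290 - 38 = 27252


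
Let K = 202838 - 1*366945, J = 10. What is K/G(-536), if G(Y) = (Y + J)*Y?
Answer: -164107/281936 ≈ -0.58207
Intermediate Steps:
K = -164107 (K = 202838 - 366945 = -164107)
G(Y) = Y*(10 + Y) (G(Y) = (Y + 10)*Y = (10 + Y)*Y = Y*(10 + Y))
K/G(-536) = -164107*(-1/(536*(10 - 536))) = -164107/((-536*(-526))) = -164107/281936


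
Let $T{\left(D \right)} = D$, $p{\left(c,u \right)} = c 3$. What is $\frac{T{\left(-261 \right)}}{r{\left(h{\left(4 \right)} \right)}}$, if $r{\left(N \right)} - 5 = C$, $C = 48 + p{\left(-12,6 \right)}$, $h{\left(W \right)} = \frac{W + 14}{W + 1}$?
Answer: $- \frac{261}{17} \approx -15.353$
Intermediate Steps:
$h{\left(W \right)} = \frac{14 + W}{1 + W}$
$p{\left(c,u \right)} = 3 c$
$C = 12$ ($C = 48 + 3 \left(-12\right) = 48 - 36 = 12$)
$r{\left(N \right)} = 17$ ($r{\left(N \right)} = 5 + 12 = 17$)
$\frac{T{\left(-261 \right)}}{r{\left(h{\left(4 \right)} \right)}} = - \frac{261}{17}$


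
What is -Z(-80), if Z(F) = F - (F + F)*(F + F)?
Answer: 25680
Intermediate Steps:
Z(F) = F - 4*F² (Z(F) = F - 2*F*2*F = F - 4*F²)
-Z(-80) = -(-80)*(1 - 4*(-80)) = -(-80)*(1 + 320) = -(-80)*321 = -1*(-25680) = 25680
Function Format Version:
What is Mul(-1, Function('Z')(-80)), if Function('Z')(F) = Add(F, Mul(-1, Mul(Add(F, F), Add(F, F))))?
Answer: 25680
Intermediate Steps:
Function('Z')(F) = Add(F, Mul(-4, Pow(F, 2))) (Function('Z')(F) = Add(F, Mul(-1, Mul(Mul(2, F), Mul(2, F)))) = Add(F, Mul(-1, Mul(4, Pow(F, 2)))) = Add(F, Mul(-4, Pow(F, 2))))
Mul(-1, Function('Z')(-80)) = Mul(-1, Mul(-80, Add(1, Mul(-4, -80)))) = Mul(-1, Mul(-80, Add(1, 320))) = Mul(-1, Mul(-80, 321)) = Mul(-1, -25680) = 25680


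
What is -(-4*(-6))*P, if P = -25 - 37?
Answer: 1488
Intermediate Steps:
P = -62
-(-4*(-6))*P = -(-4*(-6))*(-62) = -24*(-62) = -1*(-1488) = 1488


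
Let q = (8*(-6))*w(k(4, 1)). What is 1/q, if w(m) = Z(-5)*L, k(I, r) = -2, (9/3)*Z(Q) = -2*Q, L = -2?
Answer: 1/320 ≈ 0.0031250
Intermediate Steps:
Z(Q) = -2*Q/3 (Z(Q) = (-2*Q)/3 = -2*Q/3)
w(m) = -20/3 (w(m) = -⅔*(-5)*(-2) = (10/3)*(-2) = -20/3)
q = 320 (q = (8*(-6))*(-20/3) = -48*(-20/3) = 320)
1/q = 1/320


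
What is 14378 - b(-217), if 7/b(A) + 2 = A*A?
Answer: 677016879/47087 ≈ 14378.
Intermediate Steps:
b(A) = 7/(-2 + A²) (b(A) = 7/(-2 + A*A) = 7/(-2 + A²))
14378 - b(-217) = 14378 - 7/(-2 + (-217)²) = 14378 - 7/(-2 + 47089) = 14378 - 7/47087 = 677016879/47087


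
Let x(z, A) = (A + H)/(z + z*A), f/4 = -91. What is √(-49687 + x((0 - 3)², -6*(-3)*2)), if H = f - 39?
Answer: I*√612207106/111 ≈ 222.91*I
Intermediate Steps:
f = -364 (f = 4*(-91) = -364)
H = -403 (H = -364 - 39 = -403)
x(z, A) = (-403 + A)/(z + A*z) (x(z, A) = (A - 403)/(z + z*A) = (-403 + A)/(z + A*z))
√(-49687 + x((0 - 3)², -6*(-3)*2)) = √(-49687 + (-403 - 6*(-3)*2)/(((0 - 3)²)*(1 - 6*(-3)*2))) = √(-49687 + (-403 + 18*2)/(((-3)²)*(1 + 18*2))) = √(-49687 + (-403 + 36)/(9*(1 + 36))) = √(-49687 + (⅑)*(-367)/37) = √(-49687 + (⅑)*(1/37)*(-367)) = √(-49687 - 367/333) = √(-16546138/333) = I*√612207106/111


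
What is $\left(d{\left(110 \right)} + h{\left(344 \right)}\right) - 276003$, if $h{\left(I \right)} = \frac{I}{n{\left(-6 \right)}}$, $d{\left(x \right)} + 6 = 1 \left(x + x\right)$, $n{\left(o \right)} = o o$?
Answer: $- \frac{2482015}{9} \approx -2.7578 \cdot 10^{5}$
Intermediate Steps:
$n{\left(o \right)} = o^{2}$
$d{\left(x \right)} = -6 + 2 x$ ($d{\left(x \right)} = -6 + 1 \left(x + x\right) = -6 + 1 \cdot 2 x = -6 + 2 x$)
$h{\left(I \right)} = \frac{I}{36}$ ($h{\left(I \right)} = \frac{I}{\left(-6\right)^{2}} = \frac{I}{36}$)
$\left(d{\left(110 \right)} + h{\left(344 \right)}\right) - 276003 = \left(\left(-6 + 2 \cdot 110\right) + \frac{1}{36} \cdot 344\right) - 276003 = \left(\left(-6 + 220\right) + \frac{86}{9}\right) - 276003 = \left(214 + \frac{86}{9}\right) - 276003 = \frac{2012}{9} - 276003 = - \frac{2482015}{9}$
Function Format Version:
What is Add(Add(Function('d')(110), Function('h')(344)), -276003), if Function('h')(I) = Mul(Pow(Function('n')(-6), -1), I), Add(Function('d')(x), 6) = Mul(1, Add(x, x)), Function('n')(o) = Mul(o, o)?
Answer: Rational(-2482015, 9) ≈ -2.7578e+5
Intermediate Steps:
Function('n')(o) = Pow(o, 2)
Function('d')(x) = Add(-6, Mul(2, x)) (Function('d')(x) = Add(-6, Mul(1, Add(x, x))) = Add(-6, Mul(1, Mul(2, x))) = Add(-6, Mul(2, x)))
Function('h')(I) = Mul(Rational(1, 36), I) (Function('h')(I) = Mul(Pow(Pow(-6, 2), -1), I) = Mul(Pow(36, -1), I) = Mul(Rational(1, 36), I))
Add(Add(Function('d')(110), Function('h')(344)), -276003) = Add(Add(Add(-6, Mul(2, 110)), Mul(Rational(1, 36), 344)), -276003) = Add(Add(Add(-6, 220), Rational(86, 9)), -276003) = Add(Add(214, Rational(86, 9)), -276003) = Add(Rational(2012, 9), -276003) = Rational(-2482015, 9)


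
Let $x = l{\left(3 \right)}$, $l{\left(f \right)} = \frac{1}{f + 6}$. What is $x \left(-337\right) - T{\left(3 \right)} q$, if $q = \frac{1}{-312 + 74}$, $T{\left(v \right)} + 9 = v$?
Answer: $- \frac{40130}{1071} \approx -37.47$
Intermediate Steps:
$l{\left(f \right)} = \frac{1}{6 + f}$
$x = \frac{1}{9}$ ($x = \frac{1}{6 + 3} = \frac{1}{9} \approx 0.11111$)
$T{\left(v \right)} = -9 + v$
$q = - \frac{1}{238}$ ($q = \frac{1}{-238} = - \frac{1}{238} \approx -0.0042017$)
$x \left(-337\right) - T{\left(3 \right)} q = \frac{1}{9} \left(-337\right) - \left(-9 + 3\right) \left(- \frac{1}{238}\right) = - \frac{337}{9} - \left(-6\right) \left(- \frac{1}{238}\right) = - \frac{337}{9} - \frac{3}{119} = - \frac{40130}{1071}$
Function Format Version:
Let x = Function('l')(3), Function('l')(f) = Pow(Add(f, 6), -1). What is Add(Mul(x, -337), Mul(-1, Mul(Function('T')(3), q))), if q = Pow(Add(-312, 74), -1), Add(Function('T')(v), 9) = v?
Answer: Rational(-40130, 1071) ≈ -37.470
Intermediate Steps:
Function('l')(f) = Pow(Add(6, f), -1)
x = Rational(1, 9) (x = Pow(Add(6, 3), -1) = Pow(9, -1) = Rational(1, 9) ≈ 0.11111)
Function('T')(v) = Add(-9, v)
q = Rational(-1, 238) (q = Pow(-238, -1) = Rational(-1, 238) ≈ -0.0042017)
Add(Mul(x, -337), Mul(-1, Mul(Function('T')(3), q))) = Add(Mul(Rational(1, 9), -337), Mul(-1, Mul(Add(-9, 3), Rational(-1, 238)))) = Add(Rational(-337, 9), Mul(-1, Mul(-6, Rational(-1, 238)))) = Add(Rational(-337, 9), Mul(-1, Rational(3, 119))) = Add(Rational(-337, 9), Rational(-3, 119)) = Rational(-40130, 1071)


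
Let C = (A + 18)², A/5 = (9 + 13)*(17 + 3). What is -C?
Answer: -4919524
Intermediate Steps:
A = 2200 (A = 5*((9 + 13)*(17 + 3)) = 5*(22*20) = 5*440 = 2200)
C = 4919524 (C = (2200 + 18)² = 2218² = 4919524)
-C = -1*4919524 = -4919524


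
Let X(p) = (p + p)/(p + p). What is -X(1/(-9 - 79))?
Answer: -1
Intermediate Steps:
X(p) = 1 (X(p) = (2*p)/((2*p)) = (2*p)*(1/(2*p)) = 1)
-X(1/(-9 - 79)) = -1*1 = -1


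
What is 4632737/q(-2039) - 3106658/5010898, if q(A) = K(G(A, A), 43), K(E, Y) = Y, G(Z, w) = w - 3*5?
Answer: 11607019490766/107734307 ≈ 1.0774e+5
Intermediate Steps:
G(Z, w) = -15 + w (G(Z, w) = w - 15 = -15 + w)
q(A) = 43
4632737/q(-2039) - 3106658/5010898 = 4632737/43 - 3106658/5010898 = 4632737*(1/43) - 3106658*1/5010898 = 4632737/43 - 1553329/2505449 = 11607019490766/107734307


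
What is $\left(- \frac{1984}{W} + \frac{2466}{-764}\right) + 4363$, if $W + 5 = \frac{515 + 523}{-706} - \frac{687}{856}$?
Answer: $\frac{3888990043479}{839488930} \approx 4632.6$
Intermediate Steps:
$W = - \frac{2197615}{302168}$ ($W = -5 + \left(\frac{515 + 523}{-706} - \frac{687}{856}\right) = -5 + \left(1038 \left(- \frac{1}{706}\right) - \frac{687}{856}\right) = -5 - \frac{686775}{302168} = - \frac{2197615}{302168} \approx -7.2728$)
$\left(- \frac{1984}{W} + \frac{2466}{-764}\right) + 4363 = \left(- \frac{1984}{- \frac{2197615}{302168}} + \frac{2466}{-764}\right) + 4363 = \left(\left(-1984\right) \left(- \frac{302168}{2197615}\right) + 2466 \left(- \frac{1}{764}\right)\right) + 4363 = \left(\frac{599501312}{2197615} - \frac{1233}{382}\right) + 4363 = \frac{226299841889}{839488930} + 4363 = \frac{3888990043479}{839488930}$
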